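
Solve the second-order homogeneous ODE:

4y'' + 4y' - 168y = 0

Characteristic equation: 4r² + 4r - 168 = 0
Divide by 4: r² + r - 42 = 0
Roots: r = 6, -7 (distinct real)
General solution: y = C₁e^(6x) + C₂e^(-7x)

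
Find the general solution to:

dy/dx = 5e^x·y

Separating variables and integrating:
ln|y| = 5e^x + C

General solution: y = Ce^(5e^x)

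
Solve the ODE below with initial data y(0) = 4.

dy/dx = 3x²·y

General solution: y = Ce^(x³)
Applying IC y(0) = 4:
Particular solution: y = 4e^(x³)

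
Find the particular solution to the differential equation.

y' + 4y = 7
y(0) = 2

General solution: y = 7/4 + Ce^(-4x)
Applying y(0) = 2: C = 2 - 7/4 = 1/4
Particular solution: y = 7/4 + (1/4)e^(-4x)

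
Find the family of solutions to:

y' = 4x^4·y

Separating variables and integrating:
ln|y| = 4x^5/5 + C

General solution: y = Ce^(4x^5/5)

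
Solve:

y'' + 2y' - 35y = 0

Characteristic equation: r² + 2r - 35 = 0
Roots: r = 5, -7 (distinct real)
General solution: y = C₁e^(5x) + C₂e^(-7x)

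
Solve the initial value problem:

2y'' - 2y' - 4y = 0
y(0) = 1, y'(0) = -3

General solution: y = C₁e^(2x) + C₂e^(-x)
Applying ICs: C₁ = -2/3, C₂ = 5/3
Particular solution: y = -(2/3)e^(2x) + (5/3)e^(-x)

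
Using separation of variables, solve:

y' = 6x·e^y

Separating variables and integrating:
-e^(-y) = 3x² + C

General solution: y = -ln(C - 3x²)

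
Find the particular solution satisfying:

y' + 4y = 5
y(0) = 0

General solution: y = 5/4 + Ce^(-4x)
Applying y(0) = 0: C = 0 - 5/4 = -5/4
Particular solution: y = 5/4 - (5/4)e^(-4x)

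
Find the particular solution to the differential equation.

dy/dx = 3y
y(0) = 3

General solution: y = Ce^(3x)
Applying IC y(0) = 3:
Particular solution: y = 3e^(3x)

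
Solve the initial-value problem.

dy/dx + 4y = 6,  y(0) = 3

General solution: y = 3/2 + Ce^(-4x)
Applying y(0) = 3: C = 3 - 3/2 = 3/2
Particular solution: y = 3/2 + (3/2)e^(-4x)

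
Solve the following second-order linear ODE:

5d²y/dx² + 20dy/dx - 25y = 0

Characteristic equation: 5r² + 20r - 25 = 0
Divide by 5: r² + 4r - 5 = 0
Roots: r = 1, -5 (distinct real)
General solution: y = C₁e^x + C₂e^(-5x)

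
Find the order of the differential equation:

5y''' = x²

The order is 3 (highest derivative is of order 3).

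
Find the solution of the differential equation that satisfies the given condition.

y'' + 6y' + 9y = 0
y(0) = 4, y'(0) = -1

General solution: y = (C₁ + C₂x)e^(-3x)
Repeated root r = -3
Applying ICs: C₁ = 4, C₂ = 11
Particular solution: y = (4 + 11x)e^(-3x)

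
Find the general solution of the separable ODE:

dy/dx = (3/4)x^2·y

Separating variables and integrating:
ln|y| = x^3/4 + C

General solution: y = Ce^(x^3/4)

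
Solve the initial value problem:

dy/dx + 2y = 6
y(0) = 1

General solution: y = 3 + Ce^(-2x)
Applying y(0) = 1: C = 1 - 3 = -2
Particular solution: y = 3 - 2e^(-2x)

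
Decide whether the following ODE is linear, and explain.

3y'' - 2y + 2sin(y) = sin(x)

Nonlinear (sin(y) is nonlinear in y)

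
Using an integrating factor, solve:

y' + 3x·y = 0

Using integrating factor method:

General solution: y = Ce^(-3x^2/2)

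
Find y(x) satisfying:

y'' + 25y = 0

Characteristic equation: r² + 25 = 0
Roots: r = ±5i (complex conjugates)
General solution: y = C₁cos(5x) + C₂sin(5x)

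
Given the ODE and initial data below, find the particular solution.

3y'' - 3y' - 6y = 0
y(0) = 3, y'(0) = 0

General solution: y = C₁e^(2x) + C₂e^(-x)
Applying ICs: C₁ = 1, C₂ = 2
Particular solution: y = e^(2x) + 2e^(-x)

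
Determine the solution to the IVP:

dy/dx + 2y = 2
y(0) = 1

General solution: y = 1 + Ce^(-2x)
Applying y(0) = 1: C = 1 - 1 = 0
Particular solution: y = 1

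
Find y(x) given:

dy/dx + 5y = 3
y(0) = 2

General solution: y = 3/5 + Ce^(-5x)
Applying y(0) = 2: C = 2 - 3/5 = 7/5
Particular solution: y = 3/5 + (7/5)e^(-5x)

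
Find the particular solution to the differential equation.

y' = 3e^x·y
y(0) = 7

General solution: y = Ce^(3e^x)
Applying IC y(0) = 7:
Particular solution: y = 7e^(3(e^x - 1))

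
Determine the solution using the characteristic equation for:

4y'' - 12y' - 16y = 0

Characteristic equation: 4r² - 12r - 16 = 0
Divide by 4: r² - 3r - 4 = 0
Roots: r = 4, -1 (distinct real)
General solution: y = C₁e^(4x) + C₂e^(-x)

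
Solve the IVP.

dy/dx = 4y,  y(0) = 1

General solution: y = Ce^(4x)
Applying IC y(0) = 1:
Particular solution: y = e^(4x)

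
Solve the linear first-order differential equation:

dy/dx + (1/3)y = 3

Using integrating factor method:

General solution: y = 9 + Ce^(-x/3)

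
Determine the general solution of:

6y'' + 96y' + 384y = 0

Characteristic equation: 6r² + 96r + 384 = 0
Divide by 6: r² + 16r + 64 = 0
Factored: (r + 8)² = 0
Repeated root: r = -8
General solution: y = (C₁ + C₂x)e^(-8x)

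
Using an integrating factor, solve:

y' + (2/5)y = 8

Using integrating factor method:

General solution: y = 20 + Ce^(-2x/5)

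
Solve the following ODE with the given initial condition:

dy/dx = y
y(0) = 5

General solution: y = Ce^x
Applying IC y(0) = 5:
Particular solution: y = 5e^x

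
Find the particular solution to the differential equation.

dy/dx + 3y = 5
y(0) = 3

General solution: y = 5/3 + Ce^(-3x)
Applying y(0) = 3: C = 3 - 5/3 = 4/3
Particular solution: y = 5/3 + (4/3)e^(-3x)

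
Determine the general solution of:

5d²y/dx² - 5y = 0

Characteristic equation: 5r² - 5 = 0
Divide by 5: r² - 1 = 0
Roots: r = 1, -1 (distinct real)
General solution: y = C₁e^x + C₂e^(-x)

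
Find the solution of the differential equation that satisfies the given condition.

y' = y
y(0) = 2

General solution: y = Ce^x
Applying IC y(0) = 2:
Particular solution: y = 2e^x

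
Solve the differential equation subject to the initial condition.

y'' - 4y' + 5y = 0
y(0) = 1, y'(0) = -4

General solution: y = e^(2x)(C₁cos(x) + C₂sin(x))
Complex roots r = 2 ± i
Applying ICs: C₁ = 1, C₂ = -6
Particular solution: y = e^(2x)(cos(x) - 6sin(x))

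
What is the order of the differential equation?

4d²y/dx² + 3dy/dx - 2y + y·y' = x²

The order is 2 (highest derivative is of order 2).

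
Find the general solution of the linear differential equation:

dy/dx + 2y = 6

Using integrating factor method:

General solution: y = 3 + Ce^(-2x)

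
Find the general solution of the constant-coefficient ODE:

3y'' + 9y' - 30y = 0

Characteristic equation: 3r² + 9r - 30 = 0
Divide by 3: r² + 3r - 10 = 0
Roots: r = 2, -5 (distinct real)
General solution: y = C₁e^(2x) + C₂e^(-5x)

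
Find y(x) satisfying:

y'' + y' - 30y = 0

Characteristic equation: r² + r - 30 = 0
Roots: r = 5, -6 (distinct real)
General solution: y = C₁e^(5x) + C₂e^(-6x)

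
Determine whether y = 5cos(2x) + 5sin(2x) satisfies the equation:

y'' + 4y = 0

Verification:
y'' = -20cos(2x) - 20sin(2x)
y'' + 4y = 0 ✓

Yes, it is a solution.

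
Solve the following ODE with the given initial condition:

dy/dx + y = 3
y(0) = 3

General solution: y = 3 + Ce^(-x)
Applying y(0) = 3: C = 3 - 3 = 0
Particular solution: y = 3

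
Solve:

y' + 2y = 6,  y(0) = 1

General solution: y = 3 + Ce^(-2x)
Applying y(0) = 1: C = 1 - 3 = -2
Particular solution: y = 3 - 2e^(-2x)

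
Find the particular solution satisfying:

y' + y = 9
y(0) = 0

General solution: y = 9 + Ce^(-x)
Applying y(0) = 0: C = 0 - 9 = -9
Particular solution: y = 9 - 9e^(-x)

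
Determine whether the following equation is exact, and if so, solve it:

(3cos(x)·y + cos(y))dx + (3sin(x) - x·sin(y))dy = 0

Verify exactness: ∂M/∂y = ∂N/∂x ✓
Find F(x,y) such that ∂F/∂x = M, ∂F/∂y = N
Solution: 3sin(x)·y + x·cos(y) = C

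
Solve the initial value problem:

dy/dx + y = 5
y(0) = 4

General solution: y = 5 + Ce^(-x)
Applying y(0) = 4: C = 4 - 5 = -1
Particular solution: y = 5 - e^(-x)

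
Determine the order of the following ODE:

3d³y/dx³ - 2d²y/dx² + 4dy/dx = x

The order is 3 (highest derivative is of order 3).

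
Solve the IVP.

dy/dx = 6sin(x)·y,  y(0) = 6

General solution: y = Ce^(-6cos(x))
Applying IC y(0) = 6:
Particular solution: y = 6e^(6(1-cos(x)))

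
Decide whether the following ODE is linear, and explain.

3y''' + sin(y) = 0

Nonlinear (sin(y) is nonlinear in y)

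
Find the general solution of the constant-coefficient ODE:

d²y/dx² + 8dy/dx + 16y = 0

Characteristic equation: r² + 8r + 16 = 0
Factored: (r + 4)² = 0
Repeated root: r = -4
General solution: y = (C₁ + C₂x)e^(-4x)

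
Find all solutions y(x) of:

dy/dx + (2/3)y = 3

Using integrating factor method:

General solution: y = 9/2 + Ce^(-2x/3)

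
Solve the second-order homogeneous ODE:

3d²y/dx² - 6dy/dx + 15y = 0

Characteristic equation: 3r² - 6r + 15 = 0
Divide by 3: r² - 2r + 5 = 0
Roots: r = 1 ± 2i (complex conjugates)
General solution: y = e^x(C₁cos(2x) + C₂sin(2x))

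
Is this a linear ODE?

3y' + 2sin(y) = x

No. Nonlinear (sin(y) is nonlinear in y)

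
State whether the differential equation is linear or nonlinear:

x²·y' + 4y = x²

Linear (y and its derivatives appear to the first power only, no products of y terms)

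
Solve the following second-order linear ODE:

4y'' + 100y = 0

Characteristic equation: 4r² + 100 = 0
Divide by 4: r² + 25 = 0
Roots: r = ±5i (complex conjugates)
General solution: y = C₁cos(5x) + C₂sin(5x)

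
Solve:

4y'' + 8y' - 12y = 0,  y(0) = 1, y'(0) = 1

General solution: y = C₁e^x + C₂e^(-3x)
Applying ICs: C₁ = 1, C₂ = 0
Particular solution: y = e^x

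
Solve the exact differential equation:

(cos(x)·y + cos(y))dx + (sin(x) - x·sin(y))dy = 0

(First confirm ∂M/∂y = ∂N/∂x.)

Verify exactness: ∂M/∂y = ∂N/∂x ✓
Find F(x,y) such that ∂F/∂x = M, ∂F/∂y = N
Solution: sin(x)·y + x·cos(y) = C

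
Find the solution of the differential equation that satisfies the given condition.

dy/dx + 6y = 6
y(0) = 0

General solution: y = 1 + Ce^(-6x)
Applying y(0) = 0: C = 0 - 1 = -1
Particular solution: y = 1 - e^(-6x)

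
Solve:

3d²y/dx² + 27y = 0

Characteristic equation: 3r² + 27 = 0
Divide by 3: r² + 9 = 0
Roots: r = ±3i (complex conjugates)
General solution: y = C₁cos(3x) + C₂sin(3x)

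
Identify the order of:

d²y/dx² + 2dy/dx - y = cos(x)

The order is 2 (highest derivative is of order 2).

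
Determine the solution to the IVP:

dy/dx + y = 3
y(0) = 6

General solution: y = 3 + Ce^(-x)
Applying y(0) = 6: C = 6 - 3 = 3
Particular solution: y = 3 + 3e^(-x)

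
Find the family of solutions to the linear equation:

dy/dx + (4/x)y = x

Using integrating factor method:

General solution: y = (1/6)x^2 + Cx^(-4)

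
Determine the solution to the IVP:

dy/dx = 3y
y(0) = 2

General solution: y = Ce^(3x)
Applying IC y(0) = 2:
Particular solution: y = 2e^(3x)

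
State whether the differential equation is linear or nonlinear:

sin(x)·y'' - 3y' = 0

Linear (y and its derivatives appear to the first power only, no products of y terms)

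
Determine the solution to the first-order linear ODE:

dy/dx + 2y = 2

Using integrating factor method:

General solution: y = 1 + Ce^(-2x)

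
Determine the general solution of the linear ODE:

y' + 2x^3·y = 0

Using integrating factor method:

General solution: y = Ce^(-x^4/2)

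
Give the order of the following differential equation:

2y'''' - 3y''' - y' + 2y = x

The order is 4 (highest derivative is of order 4).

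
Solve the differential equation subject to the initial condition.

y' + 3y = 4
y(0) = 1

General solution: y = 4/3 + Ce^(-3x)
Applying y(0) = 1: C = 1 - 4/3 = -1/3
Particular solution: y = 4/3 - (1/3)e^(-3x)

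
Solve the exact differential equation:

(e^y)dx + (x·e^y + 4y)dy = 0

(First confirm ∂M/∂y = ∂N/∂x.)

Verify exactness: ∂M/∂y = ∂N/∂x ✓
Find F(x,y) such that ∂F/∂x = M, ∂F/∂y = N
Solution: x·e^y + 2y² = C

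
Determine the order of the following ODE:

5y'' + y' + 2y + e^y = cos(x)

The order is 2 (highest derivative is of order 2).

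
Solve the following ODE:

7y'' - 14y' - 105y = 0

Characteristic equation: 7r² - 14r - 105 = 0
Divide by 7: r² - 2r - 15 = 0
Roots: r = 5, -3 (distinct real)
General solution: y = C₁e^(5x) + C₂e^(-3x)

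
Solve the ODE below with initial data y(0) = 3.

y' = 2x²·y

General solution: y = Ce^(2x³/3)
Applying IC y(0) = 3:
Particular solution: y = 3e^(2x³/3)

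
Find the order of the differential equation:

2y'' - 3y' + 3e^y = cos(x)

The order is 2 (highest derivative is of order 2).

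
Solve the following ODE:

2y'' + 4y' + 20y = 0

Characteristic equation: 2r² + 4r + 20 = 0
Divide by 2: r² + 2r + 10 = 0
Roots: r = -1 ± 3i (complex conjugates)
General solution: y = e^(-x)(C₁cos(3x) + C₂sin(3x))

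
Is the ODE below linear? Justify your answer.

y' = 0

Yes. Linear (y and its derivatives appear to the first power only, no products of y terms)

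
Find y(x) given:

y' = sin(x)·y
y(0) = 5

General solution: y = Ce^(-cos(x))
Applying IC y(0) = 5:
Particular solution: y = 5e^(1-cos(x))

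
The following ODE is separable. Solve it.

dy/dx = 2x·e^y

Separating variables and integrating:
-e^(-y) = x² + C

General solution: y = -ln(C - x²)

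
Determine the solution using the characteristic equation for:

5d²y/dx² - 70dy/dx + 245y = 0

Characteristic equation: 5r² - 70r + 245 = 0
Divide by 5: r² - 14r + 49 = 0
Factored: (r - 7)² = 0
Repeated root: r = 7
General solution: y = (C₁ + C₂x)e^(7x)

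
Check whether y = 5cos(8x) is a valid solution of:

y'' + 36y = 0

Verification:
y'' = -320cos(8x)
y'' + 36y ≠ 0 (frequency mismatch: got 64 instead of 36)

No, it is not a solution.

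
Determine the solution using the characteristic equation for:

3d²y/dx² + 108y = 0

Characteristic equation: 3r² + 108 = 0
Divide by 3: r² + 36 = 0
Roots: r = ±6i (complex conjugates)
General solution: y = C₁cos(6x) + C₂sin(6x)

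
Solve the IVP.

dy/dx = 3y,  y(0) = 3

General solution: y = Ce^(3x)
Applying IC y(0) = 3:
Particular solution: y = 3e^(3x)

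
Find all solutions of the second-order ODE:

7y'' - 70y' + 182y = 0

Characteristic equation: 7r² - 70r + 182 = 0
Divide by 7: r² - 10r + 26 = 0
Roots: r = 5 ± i (complex conjugates)
General solution: y = e^(5x)(C₁cos(x) + C₂sin(x))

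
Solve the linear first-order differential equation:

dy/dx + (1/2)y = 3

Using integrating factor method:

General solution: y = 6 + Ce^(-x/2)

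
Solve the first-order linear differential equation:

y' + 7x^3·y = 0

Using integrating factor method:

General solution: y = Ce^(-7x^4/4)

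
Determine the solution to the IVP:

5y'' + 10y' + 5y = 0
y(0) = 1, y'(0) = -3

General solution: y = (C₁ + C₂x)e^(-x)
Repeated root r = -1
Applying ICs: C₁ = 1, C₂ = -2
Particular solution: y = (1 - 2x)e^(-x)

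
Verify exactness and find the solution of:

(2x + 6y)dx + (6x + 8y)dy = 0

Verify exactness: ∂M/∂y = ∂N/∂x ✓
Find F(x,y) such that ∂F/∂x = M, ∂F/∂y = N
Solution: x² + 6xy + 4y² = C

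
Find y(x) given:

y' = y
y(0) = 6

General solution: y = Ce^x
Applying IC y(0) = 6:
Particular solution: y = 6e^x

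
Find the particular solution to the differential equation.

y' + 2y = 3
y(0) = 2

General solution: y = 3/2 + Ce^(-2x)
Applying y(0) = 2: C = 2 - 3/2 = 1/2
Particular solution: y = 3/2 + (1/2)e^(-2x)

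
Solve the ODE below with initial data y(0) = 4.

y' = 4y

General solution: y = Ce^(4x)
Applying IC y(0) = 4:
Particular solution: y = 4e^(4x)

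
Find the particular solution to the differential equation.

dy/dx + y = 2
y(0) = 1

General solution: y = 2 + Ce^(-x)
Applying y(0) = 1: C = 1 - 2 = -1
Particular solution: y = 2 - e^(-x)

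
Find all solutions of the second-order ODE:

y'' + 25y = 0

Characteristic equation: r² + 25 = 0
Roots: r = ±5i (complex conjugates)
General solution: y = C₁cos(5x) + C₂sin(5x)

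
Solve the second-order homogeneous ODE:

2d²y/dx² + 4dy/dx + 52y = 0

Characteristic equation: 2r² + 4r + 52 = 0
Divide by 2: r² + 2r + 26 = 0
Roots: r = -1 ± 5i (complex conjugates)
General solution: y = e^(-x)(C₁cos(5x) + C₂sin(5x))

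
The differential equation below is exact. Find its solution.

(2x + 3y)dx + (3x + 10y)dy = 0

Verify exactness: ∂M/∂y = ∂N/∂x ✓
Find F(x,y) such that ∂F/∂x = M, ∂F/∂y = N
Solution: x² + 3xy + 5y² = C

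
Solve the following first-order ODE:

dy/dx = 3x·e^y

Separating variables and integrating:
-e^(-y) = 3x²/2 + C

General solution: y = -ln(C - 3x²/2)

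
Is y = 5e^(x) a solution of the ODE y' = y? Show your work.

Verification:
y = 5e^(x)
y' = 5e^(x)
y = 5e^(x)
y' = y ✓

Yes, it is a solution.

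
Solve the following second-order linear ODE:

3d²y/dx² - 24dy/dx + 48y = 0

Characteristic equation: 3r² - 24r + 48 = 0
Divide by 3: r² - 8r + 16 = 0
Factored: (r - 4)² = 0
Repeated root: r = 4
General solution: y = (C₁ + C₂x)e^(4x)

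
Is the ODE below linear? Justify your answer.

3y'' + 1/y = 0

No. Nonlinear (1/y term)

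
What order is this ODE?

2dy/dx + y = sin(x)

The order is 1 (highest derivative is of order 1).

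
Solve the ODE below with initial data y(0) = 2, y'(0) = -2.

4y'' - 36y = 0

General solution: y = C₁e^(3x) + C₂e^(-3x)
Applying ICs: C₁ = 2/3, C₂ = 4/3
Particular solution: y = (2/3)e^(3x) + (4/3)e^(-3x)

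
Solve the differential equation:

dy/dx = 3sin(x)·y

Separating variables and integrating:
ln|y| = -3cos(x) + C

General solution: y = Ce^(-3cos(x))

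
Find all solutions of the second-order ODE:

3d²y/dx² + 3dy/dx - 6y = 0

Characteristic equation: 3r² + 3r - 6 = 0
Divide by 3: r² + r - 2 = 0
Roots: r = 1, -2 (distinct real)
General solution: y = C₁e^x + C₂e^(-2x)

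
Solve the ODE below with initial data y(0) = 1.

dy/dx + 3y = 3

General solution: y = 1 + Ce^(-3x)
Applying y(0) = 1: C = 1 - 1 = 0
Particular solution: y = 1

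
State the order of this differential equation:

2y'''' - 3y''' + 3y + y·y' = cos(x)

The order is 4 (highest derivative is of order 4).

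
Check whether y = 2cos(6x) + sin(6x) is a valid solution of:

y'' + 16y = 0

Verification:
y'' = -72cos(6x) - 36sin(6x)
y'' + 16y ≠ 0 (frequency mismatch: got 36 instead of 16)

No, it is not a solution.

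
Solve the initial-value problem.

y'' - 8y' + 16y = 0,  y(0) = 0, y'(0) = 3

General solution: y = (C₁ + C₂x)e^(4x)
Repeated root r = 4
Applying ICs: C₁ = 0, C₂ = 3
Particular solution: y = 3xe^(4x)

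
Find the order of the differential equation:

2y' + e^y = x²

The order is 1 (highest derivative is of order 1).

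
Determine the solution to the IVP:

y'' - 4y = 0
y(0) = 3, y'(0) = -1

General solution: y = C₁e^(2x) + C₂e^(-2x)
Applying ICs: C₁ = 5/4, C₂ = 7/4
Particular solution: y = (5/4)e^(2x) + (7/4)e^(-2x)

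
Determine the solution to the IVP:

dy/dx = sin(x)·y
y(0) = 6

General solution: y = Ce^(-cos(x))
Applying IC y(0) = 6:
Particular solution: y = 6e^(1-cos(x))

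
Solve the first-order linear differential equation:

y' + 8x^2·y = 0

Using integrating factor method:

General solution: y = Ce^(-8x^3/3)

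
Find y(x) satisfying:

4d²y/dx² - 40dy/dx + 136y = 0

Characteristic equation: 4r² - 40r + 136 = 0
Divide by 4: r² - 10r + 34 = 0
Roots: r = 5 ± 3i (complex conjugates)
General solution: y = e^(5x)(C₁cos(3x) + C₂sin(3x))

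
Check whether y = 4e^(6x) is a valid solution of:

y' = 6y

Verification:
y = 4e^(6x)
y' = 24e^(6x)
6y = 24e^(6x)
y' = 6y ✓

Yes, it is a solution.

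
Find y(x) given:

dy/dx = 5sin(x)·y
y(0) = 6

General solution: y = Ce^(-5cos(x))
Applying IC y(0) = 6:
Particular solution: y = 6e^(5(1-cos(x)))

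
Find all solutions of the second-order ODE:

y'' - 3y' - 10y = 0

Characteristic equation: r² - 3r - 10 = 0
Roots: r = 5, -2 (distinct real)
General solution: y = C₁e^(5x) + C₂e^(-2x)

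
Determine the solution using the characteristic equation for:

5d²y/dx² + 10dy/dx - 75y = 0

Characteristic equation: 5r² + 10r - 75 = 0
Divide by 5: r² + 2r - 15 = 0
Roots: r = 3, -5 (distinct real)
General solution: y = C₁e^(3x) + C₂e^(-5x)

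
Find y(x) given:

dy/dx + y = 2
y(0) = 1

General solution: y = 2 + Ce^(-x)
Applying y(0) = 1: C = 1 - 2 = -1
Particular solution: y = 2 - e^(-x)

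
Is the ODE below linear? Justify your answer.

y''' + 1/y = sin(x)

No. Nonlinear (1/y term)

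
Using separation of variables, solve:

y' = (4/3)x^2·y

Separating variables and integrating:
ln|y| = 4x^3/9 + C

General solution: y = Ce^(4x^3/9)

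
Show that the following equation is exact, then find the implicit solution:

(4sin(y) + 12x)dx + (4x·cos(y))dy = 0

Verify exactness: ∂M/∂y = ∂N/∂x ✓
Find F(x,y) such that ∂F/∂x = M, ∂F/∂y = N
Solution: 4x·sin(y) + 6x² = C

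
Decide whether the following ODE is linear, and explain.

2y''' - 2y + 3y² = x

Nonlinear (y² term)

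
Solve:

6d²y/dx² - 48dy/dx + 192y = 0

Characteristic equation: 6r² - 48r + 192 = 0
Divide by 6: r² - 8r + 32 = 0
Roots: r = 4 ± 4i (complex conjugates)
General solution: y = e^(4x)(C₁cos(4x) + C₂sin(4x))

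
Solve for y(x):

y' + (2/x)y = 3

Using integrating factor method:

General solution: y = x + Cx^(-2)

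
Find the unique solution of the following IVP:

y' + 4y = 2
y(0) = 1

General solution: y = 1/2 + Ce^(-4x)
Applying y(0) = 1: C = 1 - 1/2 = 1/2
Particular solution: y = 1/2 + (1/2)e^(-4x)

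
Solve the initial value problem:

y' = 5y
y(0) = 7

General solution: y = Ce^(5x)
Applying IC y(0) = 7:
Particular solution: y = 7e^(5x)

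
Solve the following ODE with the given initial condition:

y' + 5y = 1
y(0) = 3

General solution: y = 1/5 + Ce^(-5x)
Applying y(0) = 3: C = 3 - 1/5 = 14/5
Particular solution: y = 1/5 + (14/5)e^(-5x)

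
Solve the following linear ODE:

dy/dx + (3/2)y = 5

Using integrating factor method:

General solution: y = 10/3 + Ce^(-3x/2)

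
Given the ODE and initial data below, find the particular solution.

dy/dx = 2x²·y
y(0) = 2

General solution: y = Ce^(2x³/3)
Applying IC y(0) = 2:
Particular solution: y = 2e^(2x³/3)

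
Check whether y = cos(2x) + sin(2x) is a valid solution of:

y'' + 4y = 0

Verification:
y'' = -4cos(2x) - 4sin(2x)
y'' + 4y = 0 ✓

Yes, it is a solution.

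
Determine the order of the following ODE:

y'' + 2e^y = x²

The order is 2 (highest derivative is of order 2).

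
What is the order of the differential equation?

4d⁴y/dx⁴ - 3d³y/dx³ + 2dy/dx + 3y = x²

The order is 4 (highest derivative is of order 4).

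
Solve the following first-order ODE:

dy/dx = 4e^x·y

Separating variables and integrating:
ln|y| = 4e^x + C

General solution: y = Ce^(4e^x)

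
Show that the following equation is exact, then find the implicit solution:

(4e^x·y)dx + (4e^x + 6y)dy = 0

Verify exactness: ∂M/∂y = ∂N/∂x ✓
Find F(x,y) such that ∂F/∂x = M, ∂F/∂y = N
Solution: 4e^x·y + 3y² = C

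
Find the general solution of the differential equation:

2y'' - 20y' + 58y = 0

Characteristic equation: 2r² - 20r + 58 = 0
Divide by 2: r² - 10r + 29 = 0
Roots: r = 5 ± 2i (complex conjugates)
General solution: y = e^(5x)(C₁cos(2x) + C₂sin(2x))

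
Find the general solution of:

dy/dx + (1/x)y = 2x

Using integrating factor method:

General solution: y = (2/3)x^2 + C/x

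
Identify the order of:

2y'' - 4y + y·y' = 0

The order is 2 (highest derivative is of order 2).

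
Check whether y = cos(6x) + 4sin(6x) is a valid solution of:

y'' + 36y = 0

Verification:
y'' = -36cos(6x) - 144sin(6x)
y'' + 36y = 0 ✓

Yes, it is a solution.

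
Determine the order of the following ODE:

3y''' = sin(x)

The order is 3 (highest derivative is of order 3).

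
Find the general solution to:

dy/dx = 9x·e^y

Separating variables and integrating:
-e^(-y) = 9x²/2 + C

General solution: y = -ln(C - 9x²/2)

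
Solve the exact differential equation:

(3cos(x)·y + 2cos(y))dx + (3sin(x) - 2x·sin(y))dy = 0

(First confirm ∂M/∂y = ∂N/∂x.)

Verify exactness: ∂M/∂y = ∂N/∂x ✓
Find F(x,y) such that ∂F/∂x = M, ∂F/∂y = N
Solution: 3sin(x)·y + 2x·cos(y) = C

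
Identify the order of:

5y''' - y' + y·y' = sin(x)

The order is 3 (highest derivative is of order 3).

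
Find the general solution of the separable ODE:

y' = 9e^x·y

Separating variables and integrating:
ln|y| = 9e^x + C

General solution: y = Ce^(9e^x)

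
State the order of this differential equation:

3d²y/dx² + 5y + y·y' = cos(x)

The order is 2 (highest derivative is of order 2).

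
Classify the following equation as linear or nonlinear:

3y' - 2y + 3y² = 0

Nonlinear (y² term)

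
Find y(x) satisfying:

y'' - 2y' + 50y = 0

Characteristic equation: r² - 2r + 50 = 0
Roots: r = 1 ± 7i (complex conjugates)
General solution: y = e^x(C₁cos(7x) + C₂sin(7x))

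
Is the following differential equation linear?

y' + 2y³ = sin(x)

No. Nonlinear (y³ term)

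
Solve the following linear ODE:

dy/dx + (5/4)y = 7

Using integrating factor method:

General solution: y = 28/5 + Ce^(-5x/4)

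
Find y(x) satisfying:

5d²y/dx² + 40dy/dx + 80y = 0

Characteristic equation: 5r² + 40r + 80 = 0
Divide by 5: r² + 8r + 16 = 0
Factored: (r + 4)² = 0
Repeated root: r = -4
General solution: y = (C₁ + C₂x)e^(-4x)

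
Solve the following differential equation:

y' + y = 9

Using integrating factor method:

General solution: y = 9 + Ce^(-x)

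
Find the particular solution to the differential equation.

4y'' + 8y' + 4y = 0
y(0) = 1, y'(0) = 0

General solution: y = (C₁ + C₂x)e^(-x)
Repeated root r = -1
Applying ICs: C₁ = 1, C₂ = 1
Particular solution: y = (1 + x)e^(-x)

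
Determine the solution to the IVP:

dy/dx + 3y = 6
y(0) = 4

General solution: y = 2 + Ce^(-3x)
Applying y(0) = 4: C = 4 - 2 = 2
Particular solution: y = 2 + 2e^(-3x)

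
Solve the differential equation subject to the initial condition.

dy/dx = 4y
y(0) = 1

General solution: y = Ce^(4x)
Applying IC y(0) = 1:
Particular solution: y = e^(4x)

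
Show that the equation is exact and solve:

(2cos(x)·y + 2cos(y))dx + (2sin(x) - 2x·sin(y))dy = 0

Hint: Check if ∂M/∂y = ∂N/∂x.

Verify exactness: ∂M/∂y = ∂N/∂x ✓
Find F(x,y) such that ∂F/∂x = M, ∂F/∂y = N
Solution: 2sin(x)·y + 2x·cos(y) = C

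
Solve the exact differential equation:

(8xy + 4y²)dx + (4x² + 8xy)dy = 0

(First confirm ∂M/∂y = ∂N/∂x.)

Verify exactness: ∂M/∂y = ∂N/∂x ✓
Find F(x,y) such that ∂F/∂x = M, ∂F/∂y = N
Solution: 4x²y + 4xy² = C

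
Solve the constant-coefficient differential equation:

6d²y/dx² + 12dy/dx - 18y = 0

Characteristic equation: 6r² + 12r - 18 = 0
Divide by 6: r² + 2r - 3 = 0
Roots: r = 1, -3 (distinct real)
General solution: y = C₁e^x + C₂e^(-3x)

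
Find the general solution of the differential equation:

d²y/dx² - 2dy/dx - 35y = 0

Characteristic equation: r² - 2r - 35 = 0
Roots: r = 7, -5 (distinct real)
General solution: y = C₁e^(7x) + C₂e^(-5x)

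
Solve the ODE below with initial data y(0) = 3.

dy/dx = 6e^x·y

General solution: y = Ce^(6e^x)
Applying IC y(0) = 3:
Particular solution: y = 3e^(6(e^x - 1))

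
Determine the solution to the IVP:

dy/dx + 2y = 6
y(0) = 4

General solution: y = 3 + Ce^(-2x)
Applying y(0) = 4: C = 4 - 3 = 1
Particular solution: y = 3 + e^(-2x)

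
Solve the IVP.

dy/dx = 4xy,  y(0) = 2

General solution: y = Ce^(2x²)
Applying IC y(0) = 2:
Particular solution: y = 2e^(2x²)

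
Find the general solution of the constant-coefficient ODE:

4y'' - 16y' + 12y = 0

Characteristic equation: 4r² - 16r + 12 = 0
Divide by 4: r² - 4r + 3 = 0
Roots: r = 3, 1 (distinct real)
General solution: y = C₁e^(3x) + C₂e^x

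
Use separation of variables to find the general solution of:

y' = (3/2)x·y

Separating variables and integrating:
ln|y| = 3x^2/4 + C

General solution: y = Ce^(3x^2/4)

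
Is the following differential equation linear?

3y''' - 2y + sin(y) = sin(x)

No. Nonlinear (sin(y) is nonlinear in y)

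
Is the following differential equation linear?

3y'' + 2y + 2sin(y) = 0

No. Nonlinear (sin(y) is nonlinear in y)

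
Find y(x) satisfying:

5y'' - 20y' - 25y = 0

Characteristic equation: 5r² - 20r - 25 = 0
Divide by 5: r² - 4r - 5 = 0
Roots: r = 5, -1 (distinct real)
General solution: y = C₁e^(5x) + C₂e^(-x)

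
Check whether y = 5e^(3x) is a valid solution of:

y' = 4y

Verification:
y = 5e^(3x)
y' = 15e^(3x)
But 4y = 20e^(3x)
y' ≠ 4y — the derivative does not match

No, it is not a solution.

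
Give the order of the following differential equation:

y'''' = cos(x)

The order is 4 (highest derivative is of order 4).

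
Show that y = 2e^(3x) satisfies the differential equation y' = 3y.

Verification:
y = 2e^(3x)
y' = 6e^(3x)
3y = 6e^(3x)
y' = 3y ✓

Yes, it is a solution.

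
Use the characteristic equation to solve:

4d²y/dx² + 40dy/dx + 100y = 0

Characteristic equation: 4r² + 40r + 100 = 0
Divide by 4: r² + 10r + 25 = 0
Factored: (r + 5)² = 0
Repeated root: r = -5
General solution: y = (C₁ + C₂x)e^(-5x)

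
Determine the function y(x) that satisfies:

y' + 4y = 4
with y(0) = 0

General solution: y = 1 + Ce^(-4x)
Applying y(0) = 0: C = 0 - 1 = -1
Particular solution: y = 1 - e^(-4x)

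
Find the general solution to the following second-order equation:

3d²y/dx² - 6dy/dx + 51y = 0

Characteristic equation: 3r² - 6r + 51 = 0
Divide by 3: r² - 2r + 17 = 0
Roots: r = 1 ± 4i (complex conjugates)
General solution: y = e^x(C₁cos(4x) + C₂sin(4x))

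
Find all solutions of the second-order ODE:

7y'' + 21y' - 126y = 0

Characteristic equation: 7r² + 21r - 126 = 0
Divide by 7: r² + 3r - 18 = 0
Roots: r = 3, -6 (distinct real)
General solution: y = C₁e^(3x) + C₂e^(-6x)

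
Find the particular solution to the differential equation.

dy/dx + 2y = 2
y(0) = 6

General solution: y = 1 + Ce^(-2x)
Applying y(0) = 6: C = 6 - 1 = 5
Particular solution: y = 1 + 5e^(-2x)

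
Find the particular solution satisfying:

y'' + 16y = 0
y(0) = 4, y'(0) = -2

General solution: y = C₁cos(4x) + C₂sin(4x)
Complex roots r = ±4i
Applying ICs: C₁ = 4, C₂ = -1/2
Particular solution: y = 4cos(4x) - (1/2)sin(4x)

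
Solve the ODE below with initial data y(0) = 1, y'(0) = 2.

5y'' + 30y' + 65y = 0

General solution: y = e^(-3x)(C₁cos(2x) + C₂sin(2x))
Complex roots r = -3 ± 2i
Applying ICs: C₁ = 1, C₂ = 5/2
Particular solution: y = e^(-3x)(cos(2x) + (5/2)sin(2x))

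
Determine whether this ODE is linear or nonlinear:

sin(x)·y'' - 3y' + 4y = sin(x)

Linear (y and its derivatives appear to the first power only, no products of y terms)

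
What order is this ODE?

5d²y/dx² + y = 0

The order is 2 (highest derivative is of order 2).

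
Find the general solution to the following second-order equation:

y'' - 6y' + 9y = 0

Characteristic equation: r² - 6r + 9 = 0
Factored: (r - 3)² = 0
Repeated root: r = 3
General solution: y = (C₁ + C₂x)e^(3x)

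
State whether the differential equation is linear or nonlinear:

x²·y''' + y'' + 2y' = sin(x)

Linear (y and its derivatives appear to the first power only, no products of y terms)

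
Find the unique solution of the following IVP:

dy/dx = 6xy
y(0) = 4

General solution: y = Ce^(3x²)
Applying IC y(0) = 4:
Particular solution: y = 4e^(3x²)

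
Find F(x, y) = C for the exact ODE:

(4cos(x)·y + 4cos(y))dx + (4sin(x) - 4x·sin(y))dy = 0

Verify exactness: ∂M/∂y = ∂N/∂x ✓
Find F(x,y) such that ∂F/∂x = M, ∂F/∂y = N
Solution: 4sin(x)·y + 4x·cos(y) = C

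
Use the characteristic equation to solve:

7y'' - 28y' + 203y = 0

Characteristic equation: 7r² - 28r + 203 = 0
Divide by 7: r² - 4r + 29 = 0
Roots: r = 2 ± 5i (complex conjugates)
General solution: y = e^(2x)(C₁cos(5x) + C₂sin(5x))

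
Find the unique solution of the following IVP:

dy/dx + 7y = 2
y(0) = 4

General solution: y = 2/7 + Ce^(-7x)
Applying y(0) = 4: C = 4 - 2/7 = 26/7
Particular solution: y = 2/7 + (26/7)e^(-7x)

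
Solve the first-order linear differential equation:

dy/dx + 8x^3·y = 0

Using integrating factor method:

General solution: y = Ce^(-2x^4)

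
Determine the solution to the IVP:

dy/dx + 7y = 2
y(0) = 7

General solution: y = 2/7 + Ce^(-7x)
Applying y(0) = 7: C = 7 - 2/7 = 47/7
Particular solution: y = 2/7 + (47/7)e^(-7x)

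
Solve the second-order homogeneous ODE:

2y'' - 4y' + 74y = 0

Characteristic equation: 2r² - 4r + 74 = 0
Divide by 2: r² - 2r + 37 = 0
Roots: r = 1 ± 6i (complex conjugates)
General solution: y = e^x(C₁cos(6x) + C₂sin(6x))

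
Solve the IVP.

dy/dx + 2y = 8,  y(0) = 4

General solution: y = 4 + Ce^(-2x)
Applying y(0) = 4: C = 4 - 4 = 0
Particular solution: y = 4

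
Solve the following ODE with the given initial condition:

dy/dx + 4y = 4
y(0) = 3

General solution: y = 1 + Ce^(-4x)
Applying y(0) = 3: C = 3 - 1 = 2
Particular solution: y = 1 + 2e^(-4x)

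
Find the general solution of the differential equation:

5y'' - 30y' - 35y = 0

Characteristic equation: 5r² - 30r - 35 = 0
Divide by 5: r² - 6r - 7 = 0
Roots: r = 7, -1 (distinct real)
General solution: y = C₁e^(7x) + C₂e^(-x)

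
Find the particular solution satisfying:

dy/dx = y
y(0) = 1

General solution: y = Ce^x
Applying IC y(0) = 1:
Particular solution: y = e^x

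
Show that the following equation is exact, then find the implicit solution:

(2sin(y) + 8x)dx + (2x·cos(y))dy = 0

Verify exactness: ∂M/∂y = ∂N/∂x ✓
Find F(x,y) such that ∂F/∂x = M, ∂F/∂y = N
Solution: 2x·sin(y) + 4x² = C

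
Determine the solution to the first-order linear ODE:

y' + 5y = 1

Using integrating factor method:

General solution: y = 1/5 + Ce^(-5x)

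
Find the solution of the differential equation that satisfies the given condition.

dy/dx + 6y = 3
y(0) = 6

General solution: y = 1/2 + Ce^(-6x)
Applying y(0) = 6: C = 6 - 1/2 = 11/2
Particular solution: y = 1/2 + (11/2)e^(-6x)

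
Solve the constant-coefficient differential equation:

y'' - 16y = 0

Characteristic equation: r² - 16 = 0
Roots: r = 4, -4 (distinct real)
General solution: y = C₁e^(4x) + C₂e^(-4x)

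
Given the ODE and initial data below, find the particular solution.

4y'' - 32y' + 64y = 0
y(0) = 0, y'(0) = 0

General solution: y = (C₁ + C₂x)e^(4x)
Repeated root r = 4
Applying ICs: C₁ = 0, C₂ = 0
Particular solution: y = 0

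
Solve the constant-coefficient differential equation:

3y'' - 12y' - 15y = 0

Characteristic equation: 3r² - 12r - 15 = 0
Divide by 3: r² - 4r - 5 = 0
Roots: r = 5, -1 (distinct real)
General solution: y = C₁e^(5x) + C₂e^(-x)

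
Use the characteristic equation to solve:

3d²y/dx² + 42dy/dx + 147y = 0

Characteristic equation: 3r² + 42r + 147 = 0
Divide by 3: r² + 14r + 49 = 0
Factored: (r + 7)² = 0
Repeated root: r = -7
General solution: y = (C₁ + C₂x)e^(-7x)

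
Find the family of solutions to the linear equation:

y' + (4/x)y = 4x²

Using integrating factor method:

General solution: y = (4/7)x^3 + Cx^(-4)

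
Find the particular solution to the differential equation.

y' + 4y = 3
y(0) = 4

General solution: y = 3/4 + Ce^(-4x)
Applying y(0) = 4: C = 4 - 3/4 = 13/4
Particular solution: y = 3/4 + (13/4)e^(-4x)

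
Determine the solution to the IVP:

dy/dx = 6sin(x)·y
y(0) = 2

General solution: y = Ce^(-6cos(x))
Applying IC y(0) = 2:
Particular solution: y = 2e^(6(1-cos(x)))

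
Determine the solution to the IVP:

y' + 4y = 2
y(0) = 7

General solution: y = 1/2 + Ce^(-4x)
Applying y(0) = 7: C = 7 - 1/2 = 13/2
Particular solution: y = 1/2 + (13/2)e^(-4x)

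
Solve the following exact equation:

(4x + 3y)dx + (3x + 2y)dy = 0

Verify exactness: ∂M/∂y = ∂N/∂x ✓
Find F(x,y) such that ∂F/∂x = M, ∂F/∂y = N
Solution: 2x² + 3xy + y² = C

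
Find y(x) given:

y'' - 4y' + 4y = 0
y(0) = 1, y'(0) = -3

General solution: y = (C₁ + C₂x)e^(2x)
Repeated root r = 2
Applying ICs: C₁ = 1, C₂ = -5
Particular solution: y = (1 - 5x)e^(2x)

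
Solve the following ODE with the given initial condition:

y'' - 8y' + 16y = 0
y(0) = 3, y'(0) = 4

General solution: y = (C₁ + C₂x)e^(4x)
Repeated root r = 4
Applying ICs: C₁ = 3, C₂ = -8
Particular solution: y = (3 - 8x)e^(4x)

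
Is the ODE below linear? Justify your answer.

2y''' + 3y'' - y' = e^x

Yes. Linear (y and its derivatives appear to the first power only, no products of y terms)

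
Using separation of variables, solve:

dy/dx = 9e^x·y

Separating variables and integrating:
ln|y| = 9e^x + C

General solution: y = Ce^(9e^x)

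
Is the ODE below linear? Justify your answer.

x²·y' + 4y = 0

Yes. Linear (y and its derivatives appear to the first power only, no products of y terms)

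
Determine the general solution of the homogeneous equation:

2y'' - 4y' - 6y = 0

Characteristic equation: 2r² - 4r - 6 = 0
Divide by 2: r² - 2r - 3 = 0
Roots: r = 3, -1 (distinct real)
General solution: y = C₁e^(3x) + C₂e^(-x)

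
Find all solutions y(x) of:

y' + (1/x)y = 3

Using integrating factor method:

General solution: y = (3/2)x + C/x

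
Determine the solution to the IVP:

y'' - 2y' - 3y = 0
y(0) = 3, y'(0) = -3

General solution: y = C₁e^(3x) + C₂e^(-x)
Applying ICs: C₁ = 0, C₂ = 3
Particular solution: y = 3e^(-x)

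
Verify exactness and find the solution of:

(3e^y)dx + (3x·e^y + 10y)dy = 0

Verify exactness: ∂M/∂y = ∂N/∂x ✓
Find F(x,y) such that ∂F/∂x = M, ∂F/∂y = N
Solution: 3x·e^y + 5y² = C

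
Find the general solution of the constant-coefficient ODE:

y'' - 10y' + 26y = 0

Characteristic equation: r² - 10r + 26 = 0
Roots: r = 5 ± i (complex conjugates)
General solution: y = e^(5x)(C₁cos(x) + C₂sin(x))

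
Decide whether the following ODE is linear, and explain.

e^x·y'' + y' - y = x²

Linear (y and its derivatives appear to the first power only, no products of y terms)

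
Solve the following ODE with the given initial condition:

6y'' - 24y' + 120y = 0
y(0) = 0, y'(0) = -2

General solution: y = e^(2x)(C₁cos(4x) + C₂sin(4x))
Complex roots r = 2 ± 4i
Applying ICs: C₁ = 0, C₂ = -1/2
Particular solution: y = e^(2x)(-(1/2)sin(4x))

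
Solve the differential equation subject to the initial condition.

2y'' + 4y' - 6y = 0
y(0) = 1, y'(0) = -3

General solution: y = C₁e^x + C₂e^(-3x)
Applying ICs: C₁ = 0, C₂ = 1
Particular solution: y = e^(-3x)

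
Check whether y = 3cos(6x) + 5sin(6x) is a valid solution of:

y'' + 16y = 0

Verification:
y'' = -108cos(6x) - 180sin(6x)
y'' + 16y ≠ 0 (frequency mismatch: got 36 instead of 16)

No, it is not a solution.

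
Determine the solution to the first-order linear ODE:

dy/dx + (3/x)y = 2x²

Using integrating factor method:

General solution: y = (1/3)x^3 + Cx^(-3)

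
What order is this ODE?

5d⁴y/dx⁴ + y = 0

The order is 4 (highest derivative is of order 4).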